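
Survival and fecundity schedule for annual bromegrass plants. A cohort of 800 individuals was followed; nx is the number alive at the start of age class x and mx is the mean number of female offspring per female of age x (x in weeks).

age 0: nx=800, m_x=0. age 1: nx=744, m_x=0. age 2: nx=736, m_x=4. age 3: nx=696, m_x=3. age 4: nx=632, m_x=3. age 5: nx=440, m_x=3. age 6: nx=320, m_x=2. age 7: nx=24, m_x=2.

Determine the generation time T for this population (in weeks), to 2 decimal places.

lx = nx/n0 = nx/800: 1, 0.93, 0.92, 0.87, 0.79, 0.55, 0.4, 0.03
lx·mx: 0, 0, 3.68, 2.61, 2.37, 1.65, 0.8, 0.06 → R0 = 11.17
x·lx·mx: 0, 0, 7.36, 7.83, 9.48, 8.25, 4.8, 0.42 → Σ = 38.14
T = 38.14 / 11.17 = 3.414503… → 3.41

3.41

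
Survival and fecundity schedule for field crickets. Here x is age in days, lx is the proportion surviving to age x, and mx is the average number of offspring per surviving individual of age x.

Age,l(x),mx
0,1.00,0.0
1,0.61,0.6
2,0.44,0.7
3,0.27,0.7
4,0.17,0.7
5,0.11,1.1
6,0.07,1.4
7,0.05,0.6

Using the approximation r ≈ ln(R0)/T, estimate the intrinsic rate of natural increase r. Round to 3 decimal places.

R0 = Σ lx·mx = 0 + 0.366 + 0.308 + 0.189 + 0.119 + 0.121 + 0.098 + 0.03 = 1.231
Σ x·lx·mx = 3.428; T = 3.428/1.231 = 2.78473…
r ≈ ln(R0)/T = ln(1.231)/2.78473… = 0.07463… → 0.075

0.075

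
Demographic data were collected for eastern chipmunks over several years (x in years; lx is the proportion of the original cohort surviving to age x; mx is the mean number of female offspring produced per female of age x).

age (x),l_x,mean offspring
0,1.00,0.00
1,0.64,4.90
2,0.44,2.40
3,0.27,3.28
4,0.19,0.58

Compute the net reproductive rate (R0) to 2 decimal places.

5.19

lx·mx by age: 0, 3.136, 1.056, 0.8856, 0.1102
R0 = Σ lx·mx = 5.1878 → 5.19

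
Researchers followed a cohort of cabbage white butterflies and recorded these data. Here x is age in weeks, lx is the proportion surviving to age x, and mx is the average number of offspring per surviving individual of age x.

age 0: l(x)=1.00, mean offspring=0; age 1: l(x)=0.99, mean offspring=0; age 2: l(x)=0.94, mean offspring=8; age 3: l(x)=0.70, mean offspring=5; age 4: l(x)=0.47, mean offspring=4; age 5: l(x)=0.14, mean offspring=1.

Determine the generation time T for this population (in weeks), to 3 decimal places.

2.589

lx·mx: 0, 0, 7.52, 3.5, 1.88, 0.14 → R0 = 13.04
x·lx·mx: 0, 0, 15.04, 10.5, 7.52, 0.7 → Σ = 33.76
T = 33.76 / 13.04 = 2.588957… → 2.589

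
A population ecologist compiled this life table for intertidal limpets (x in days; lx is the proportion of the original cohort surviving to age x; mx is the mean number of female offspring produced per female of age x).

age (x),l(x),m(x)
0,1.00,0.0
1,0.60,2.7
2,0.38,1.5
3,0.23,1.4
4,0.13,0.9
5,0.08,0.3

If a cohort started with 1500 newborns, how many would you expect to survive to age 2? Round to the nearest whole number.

Expected survivors = N0 · l_2 = 1500 × 0.38 = 570 → 570

570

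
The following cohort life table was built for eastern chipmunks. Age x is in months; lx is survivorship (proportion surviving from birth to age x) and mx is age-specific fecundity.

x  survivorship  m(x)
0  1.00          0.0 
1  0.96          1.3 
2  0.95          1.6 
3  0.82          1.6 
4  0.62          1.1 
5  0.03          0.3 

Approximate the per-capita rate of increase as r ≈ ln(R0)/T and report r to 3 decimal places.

R0 = Σ lx·mx = 0 + 1.248 + 1.52 + 1.312 + 0.682 + 0.009 = 4.771
Σ x·lx·mx = 10.997; T = 10.997/4.771 = 2.30497…
r ≈ ln(R0)/T = ln(4.771)/2.30497… = 0.67791… → 0.678

0.678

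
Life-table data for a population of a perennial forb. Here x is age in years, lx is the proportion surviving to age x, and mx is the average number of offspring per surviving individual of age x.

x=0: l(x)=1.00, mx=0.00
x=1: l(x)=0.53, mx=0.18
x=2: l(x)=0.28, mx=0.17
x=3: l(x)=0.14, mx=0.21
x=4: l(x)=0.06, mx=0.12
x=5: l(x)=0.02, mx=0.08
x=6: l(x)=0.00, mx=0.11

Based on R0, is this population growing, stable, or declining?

declining

R0 = Σ lx·mx = 0 + 0.0954 + 0.0476 + 0.0294 + 0.0072 + 0.0016 + 0 = 0.1812
R0 < 1, so the population is declining.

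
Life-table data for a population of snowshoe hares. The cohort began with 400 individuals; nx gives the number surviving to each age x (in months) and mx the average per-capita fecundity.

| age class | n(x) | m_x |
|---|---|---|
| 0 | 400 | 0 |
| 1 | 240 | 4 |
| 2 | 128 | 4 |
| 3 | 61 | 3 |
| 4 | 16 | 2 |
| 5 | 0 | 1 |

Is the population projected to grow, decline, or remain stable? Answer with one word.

growing

lx = nx/n0 = nx/400: 1, 0.6, 0.32, 0.1525, 0.04, 0
R0 = Σ lx·mx = 0 + 2.4 + 1.28 + 0.4575 + 0.08 + 0 = 4.2175
R0 > 1, so the population is growing.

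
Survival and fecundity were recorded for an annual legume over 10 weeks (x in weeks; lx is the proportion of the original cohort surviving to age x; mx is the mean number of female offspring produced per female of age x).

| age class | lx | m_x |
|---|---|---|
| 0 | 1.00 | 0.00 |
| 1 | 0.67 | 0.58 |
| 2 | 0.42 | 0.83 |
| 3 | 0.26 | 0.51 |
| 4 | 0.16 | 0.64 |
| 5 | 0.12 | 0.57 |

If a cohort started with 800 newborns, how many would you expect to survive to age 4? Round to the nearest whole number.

Expected survivors = N0 · l_4 = 800 × 0.16 = 128 → 128

128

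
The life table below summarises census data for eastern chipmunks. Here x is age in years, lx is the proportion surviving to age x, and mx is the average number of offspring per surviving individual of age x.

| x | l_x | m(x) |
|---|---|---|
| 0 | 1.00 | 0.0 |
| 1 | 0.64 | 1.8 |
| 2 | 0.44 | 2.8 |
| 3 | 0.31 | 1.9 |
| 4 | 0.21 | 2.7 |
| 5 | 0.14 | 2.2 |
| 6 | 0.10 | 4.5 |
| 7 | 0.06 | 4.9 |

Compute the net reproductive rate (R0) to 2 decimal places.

4.59

lx·mx by age: 0, 1.152, 1.232, 0.589, 0.567, 0.308, 0.45, 0.294
R0 = Σ lx·mx = 4.592 → 4.59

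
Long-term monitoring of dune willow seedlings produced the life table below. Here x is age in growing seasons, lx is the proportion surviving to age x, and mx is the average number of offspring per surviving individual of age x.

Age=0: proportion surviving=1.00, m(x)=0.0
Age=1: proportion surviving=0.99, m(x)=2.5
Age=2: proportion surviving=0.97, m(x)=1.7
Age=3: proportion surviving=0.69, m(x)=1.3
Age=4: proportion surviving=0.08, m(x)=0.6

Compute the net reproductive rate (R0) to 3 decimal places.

lx·mx by age: 0, 2.475, 1.649, 0.897, 0.048
R0 = Σ lx·mx = 5.069 → 5.069

5.069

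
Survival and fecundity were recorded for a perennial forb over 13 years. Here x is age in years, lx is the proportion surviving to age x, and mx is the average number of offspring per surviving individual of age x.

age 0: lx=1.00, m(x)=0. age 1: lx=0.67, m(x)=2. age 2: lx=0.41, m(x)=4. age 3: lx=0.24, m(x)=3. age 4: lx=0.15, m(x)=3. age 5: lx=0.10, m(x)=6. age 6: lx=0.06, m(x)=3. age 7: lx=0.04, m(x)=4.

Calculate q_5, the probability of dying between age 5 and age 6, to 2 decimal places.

0.40

q_5 = (l_5 − l_6) / l_5 = (0.1 − 0.06) / 0.1
     = 0.04 / 0.1 = 0.4 → 0.40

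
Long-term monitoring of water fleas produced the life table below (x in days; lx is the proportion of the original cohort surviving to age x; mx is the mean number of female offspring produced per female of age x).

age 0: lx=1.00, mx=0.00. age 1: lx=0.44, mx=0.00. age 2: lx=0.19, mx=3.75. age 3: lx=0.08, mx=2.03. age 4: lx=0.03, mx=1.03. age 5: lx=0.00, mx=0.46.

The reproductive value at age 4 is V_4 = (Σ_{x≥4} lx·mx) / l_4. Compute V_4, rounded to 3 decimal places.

1.030

lx·mx for x ≥ 4: 0.0309, 0 → sum = 0.0309
V_4 = 0.0309 / l_4 = 0.0309 / 0.03 = 1.03 → 1.030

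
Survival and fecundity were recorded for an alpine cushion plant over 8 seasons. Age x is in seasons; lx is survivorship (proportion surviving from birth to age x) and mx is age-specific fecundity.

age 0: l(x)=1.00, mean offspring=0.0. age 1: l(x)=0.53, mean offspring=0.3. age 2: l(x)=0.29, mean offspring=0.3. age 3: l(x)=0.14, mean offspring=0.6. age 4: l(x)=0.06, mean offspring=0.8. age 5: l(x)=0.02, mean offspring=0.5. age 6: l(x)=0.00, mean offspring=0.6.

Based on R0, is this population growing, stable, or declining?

declining

R0 = Σ lx·mx = 0 + 0.159 + 0.087 + 0.084 + 0.048 + 0.01 + 0 = 0.388
R0 < 1, so the population is declining.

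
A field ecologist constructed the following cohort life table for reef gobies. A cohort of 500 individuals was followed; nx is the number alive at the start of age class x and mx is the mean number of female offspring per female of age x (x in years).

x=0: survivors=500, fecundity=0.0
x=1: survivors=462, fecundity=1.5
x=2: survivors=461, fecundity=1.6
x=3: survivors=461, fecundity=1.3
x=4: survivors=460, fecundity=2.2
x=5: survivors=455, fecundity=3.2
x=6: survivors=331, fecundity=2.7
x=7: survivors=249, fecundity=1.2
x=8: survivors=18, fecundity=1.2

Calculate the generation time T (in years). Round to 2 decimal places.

lx = nx/n0 = nx/500: 1, 0.924, 0.922, 0.922, 0.92, 0.91, 0.662, 0.498, 0.036
lx·mx: 0, 1.386, 1.4752, 1.1986, 2.024, 2.912, 1.7874, 0.5976, 0.0432 → R0 = 11.424
x·lx·mx: 0, 1.386, 2.9504, 3.5958, 8.096, 14.56, 10.7244, 4.1832, 0.3456 → Σ = 45.8414
T = 45.8414 / 11.424 = 4.012728… → 4.01

4.01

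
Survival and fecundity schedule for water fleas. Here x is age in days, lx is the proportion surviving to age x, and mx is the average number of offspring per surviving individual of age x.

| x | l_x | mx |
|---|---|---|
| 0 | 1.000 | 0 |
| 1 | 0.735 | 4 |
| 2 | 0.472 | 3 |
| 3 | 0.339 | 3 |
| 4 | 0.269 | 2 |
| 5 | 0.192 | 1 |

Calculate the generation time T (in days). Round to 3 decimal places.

lx·mx: 0, 2.94, 1.416, 1.017, 0.538, 0.192 → R0 = 6.103
x·lx·mx: 0, 2.94, 2.832, 3.051, 2.152, 0.96 → Σ = 11.935
T = 11.935 / 6.103 = 1.955596… → 1.956

1.956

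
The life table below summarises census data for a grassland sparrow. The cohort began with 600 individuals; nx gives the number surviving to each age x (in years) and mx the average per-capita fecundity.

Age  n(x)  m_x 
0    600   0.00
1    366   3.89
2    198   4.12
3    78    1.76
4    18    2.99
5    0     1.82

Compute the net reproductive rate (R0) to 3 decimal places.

4.051

lx = nx/n0 = nx/600: 1, 0.61, 0.33, 0.13, 0.03, 0
lx·mx by age: 0, 2.3729, 1.3596, 0.2288, 0.0897, 0
R0 = Σ lx·mx = 4.051 → 4.051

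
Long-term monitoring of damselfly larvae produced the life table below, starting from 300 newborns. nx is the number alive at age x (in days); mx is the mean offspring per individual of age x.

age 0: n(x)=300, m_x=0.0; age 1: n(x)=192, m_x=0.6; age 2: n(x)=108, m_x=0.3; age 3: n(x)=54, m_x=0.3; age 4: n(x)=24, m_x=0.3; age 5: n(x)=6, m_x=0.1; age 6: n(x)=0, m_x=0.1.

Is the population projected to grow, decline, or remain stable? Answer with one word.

declining

lx = nx/n0 = nx/300: 1, 0.64, 0.36, 0.18, 0.08, 0.02, 0
R0 = Σ lx·mx = 0 + 0.384 + 0.108 + 0.054 + 0.024 + 0.002 + 0 = 0.572
R0 < 1, so the population is declining.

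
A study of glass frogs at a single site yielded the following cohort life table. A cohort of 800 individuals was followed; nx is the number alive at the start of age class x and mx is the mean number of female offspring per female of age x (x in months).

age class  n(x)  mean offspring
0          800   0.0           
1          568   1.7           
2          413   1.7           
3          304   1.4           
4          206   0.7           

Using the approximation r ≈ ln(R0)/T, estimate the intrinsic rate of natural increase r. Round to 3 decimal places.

lx = nx/n0 = nx/800: 1, 0.71, 0.51625, 0.38, 0.2575
R0 = Σ lx·mx = 0 + 1.207 + 0.87763… + 0.532 + 0.18025 = 2.796875
Σ x·lx·mx = 5.27925; T = 5.27925/2.796875 = 1.88755…
r ≈ ln(R0)/T = ln(2.796875)/1.88755… = 0.54489… → 0.545

0.545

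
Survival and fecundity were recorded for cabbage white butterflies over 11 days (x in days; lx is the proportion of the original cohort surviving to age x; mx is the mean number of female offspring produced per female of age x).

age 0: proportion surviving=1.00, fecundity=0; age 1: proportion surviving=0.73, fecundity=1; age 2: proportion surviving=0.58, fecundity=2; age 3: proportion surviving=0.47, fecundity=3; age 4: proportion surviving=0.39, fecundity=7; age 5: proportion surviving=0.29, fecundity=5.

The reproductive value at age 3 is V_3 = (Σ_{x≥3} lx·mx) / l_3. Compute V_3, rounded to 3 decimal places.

11.894

lx·mx for x ≥ 3: 1.41, 2.73, 1.45 → sum = 5.59
V_3 = 5.59 / l_3 = 5.59 / 0.47 = 11.893617… → 11.894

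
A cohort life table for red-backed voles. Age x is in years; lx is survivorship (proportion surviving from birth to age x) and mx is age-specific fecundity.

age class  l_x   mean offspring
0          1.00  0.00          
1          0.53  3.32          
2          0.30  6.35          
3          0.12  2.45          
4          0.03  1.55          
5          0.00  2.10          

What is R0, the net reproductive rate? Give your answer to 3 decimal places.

lx·mx by age: 0, 1.7596, 1.905, 0.294, 0.0465, 0
R0 = Σ lx·mx = 4.0051 → 4.005

4.005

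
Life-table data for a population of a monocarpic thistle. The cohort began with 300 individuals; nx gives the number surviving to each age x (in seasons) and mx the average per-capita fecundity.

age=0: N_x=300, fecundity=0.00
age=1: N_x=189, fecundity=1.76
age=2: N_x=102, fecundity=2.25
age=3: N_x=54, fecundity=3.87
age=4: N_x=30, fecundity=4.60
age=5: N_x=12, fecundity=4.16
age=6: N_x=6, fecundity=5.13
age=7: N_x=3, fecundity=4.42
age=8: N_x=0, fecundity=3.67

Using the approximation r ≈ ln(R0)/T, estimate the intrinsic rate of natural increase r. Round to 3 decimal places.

lx = nx/n0 = nx/300: 1, 0.63, 0.34, 0.18, 0.1, 0.04, 0.02, 0.01, 0
R0 = Σ lx·mx = 0 + 1.1088 + 0.765 + 0.6966 + 0.46 + 0.1664 + 0.1026 + 0.0442 + 0 = 3.3436
Σ x·lx·mx = 8.3256; T = 8.3256/3.3436 = 2.49001…
r ≈ ln(R0)/T = ln(3.3436)/2.49001… = 0.48476… → 0.485

0.485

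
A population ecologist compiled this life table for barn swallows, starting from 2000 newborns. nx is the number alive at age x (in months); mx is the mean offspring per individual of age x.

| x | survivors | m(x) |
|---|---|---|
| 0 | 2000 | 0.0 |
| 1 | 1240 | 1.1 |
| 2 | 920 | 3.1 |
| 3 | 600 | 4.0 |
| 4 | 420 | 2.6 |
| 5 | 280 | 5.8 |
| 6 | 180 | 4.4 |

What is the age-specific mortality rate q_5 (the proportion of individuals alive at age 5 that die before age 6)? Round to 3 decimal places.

0.357

lx = nx/n0 = nx/2000: 1, 0.62, 0.46, 0.3, 0.21, 0.14, 0.09
q_5 = (l_5 − l_6) / l_5 = (0.14 − 0.09) / 0.14
     = 0.05 / 0.14 = 0.357143… → 0.357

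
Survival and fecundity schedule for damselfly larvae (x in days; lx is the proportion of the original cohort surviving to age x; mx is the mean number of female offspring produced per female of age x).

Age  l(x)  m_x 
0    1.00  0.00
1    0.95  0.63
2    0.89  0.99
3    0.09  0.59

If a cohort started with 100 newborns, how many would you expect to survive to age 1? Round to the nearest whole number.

Expected survivors = N0 · l_1 = 100 × 0.95 = 95 → 95

95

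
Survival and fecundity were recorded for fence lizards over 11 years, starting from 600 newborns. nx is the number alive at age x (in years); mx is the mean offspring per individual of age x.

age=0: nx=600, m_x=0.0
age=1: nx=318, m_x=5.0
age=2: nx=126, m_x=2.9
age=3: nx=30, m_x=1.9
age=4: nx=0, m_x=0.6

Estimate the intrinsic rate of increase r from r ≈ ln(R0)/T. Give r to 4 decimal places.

lx = nx/n0 = nx/600: 1, 0.53, 0.21, 0.05, 0
R0 = Σ lx·mx = 0 + 2.65 + 0.609 + 0.095 + 0 = 3.354
Σ x·lx·mx = 4.153; T = 4.153/3.354 = 1.23822…
r ≈ ln(R0)/T = ln(3.354)/1.23822… = 0.977331… → 0.9773

0.9773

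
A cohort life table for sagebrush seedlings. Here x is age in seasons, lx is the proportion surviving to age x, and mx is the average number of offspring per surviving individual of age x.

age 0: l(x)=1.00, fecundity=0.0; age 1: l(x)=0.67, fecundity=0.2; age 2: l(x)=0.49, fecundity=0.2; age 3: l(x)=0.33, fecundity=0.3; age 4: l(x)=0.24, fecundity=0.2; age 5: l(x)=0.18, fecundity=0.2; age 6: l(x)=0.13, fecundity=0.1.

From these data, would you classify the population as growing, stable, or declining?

declining

R0 = Σ lx·mx = 0 + 0.134 + 0.098 + 0.099 + 0.048 + 0.036 + 0.013 = 0.428
R0 < 1, so the population is declining.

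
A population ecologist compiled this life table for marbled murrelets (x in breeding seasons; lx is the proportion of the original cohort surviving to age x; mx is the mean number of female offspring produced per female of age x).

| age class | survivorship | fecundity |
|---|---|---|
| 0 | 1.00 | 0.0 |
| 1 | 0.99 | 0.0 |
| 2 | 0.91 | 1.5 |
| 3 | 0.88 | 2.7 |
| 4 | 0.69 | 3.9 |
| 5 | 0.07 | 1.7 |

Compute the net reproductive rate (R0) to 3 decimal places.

lx·mx by age: 0, 0, 1.365, 2.376, 2.691, 0.119
R0 = Σ lx·mx = 6.551 → 6.551

6.551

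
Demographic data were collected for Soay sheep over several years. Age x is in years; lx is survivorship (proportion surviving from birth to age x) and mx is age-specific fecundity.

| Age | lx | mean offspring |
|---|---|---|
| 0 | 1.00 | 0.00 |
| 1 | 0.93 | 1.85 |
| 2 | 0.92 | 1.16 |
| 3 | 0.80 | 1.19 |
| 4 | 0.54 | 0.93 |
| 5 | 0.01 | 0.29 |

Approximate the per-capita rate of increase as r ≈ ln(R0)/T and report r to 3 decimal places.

0.703

R0 = Σ lx·mx = 0 + 1.7205 + 1.0672 + 0.952 + 0.5022 + 0.0029 = 4.2448
Σ x·lx·mx = 8.7342; T = 8.7342/4.2448 = 2.05762…
r ≈ ln(R0)/T = ln(4.2448)/2.05762… = 0.7026… → 0.703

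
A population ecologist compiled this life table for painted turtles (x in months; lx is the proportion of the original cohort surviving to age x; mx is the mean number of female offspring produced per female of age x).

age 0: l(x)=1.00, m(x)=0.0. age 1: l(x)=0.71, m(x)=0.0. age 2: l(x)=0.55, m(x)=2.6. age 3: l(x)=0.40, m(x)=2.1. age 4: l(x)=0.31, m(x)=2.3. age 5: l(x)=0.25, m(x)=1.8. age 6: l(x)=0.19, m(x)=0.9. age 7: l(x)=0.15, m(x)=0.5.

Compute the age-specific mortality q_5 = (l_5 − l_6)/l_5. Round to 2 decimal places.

0.24

q_5 = (l_5 − l_6) / l_5 = (0.25 − 0.19) / 0.25
     = 0.06 / 0.25 = 0.24 → 0.24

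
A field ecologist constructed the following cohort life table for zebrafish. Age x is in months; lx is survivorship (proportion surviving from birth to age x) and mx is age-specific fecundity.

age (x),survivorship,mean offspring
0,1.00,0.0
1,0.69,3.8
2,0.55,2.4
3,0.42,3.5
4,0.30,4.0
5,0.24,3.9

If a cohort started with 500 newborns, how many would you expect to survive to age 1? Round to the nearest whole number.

345

Expected survivors = N0 · l_1 = 500 × 0.69 = 345 → 345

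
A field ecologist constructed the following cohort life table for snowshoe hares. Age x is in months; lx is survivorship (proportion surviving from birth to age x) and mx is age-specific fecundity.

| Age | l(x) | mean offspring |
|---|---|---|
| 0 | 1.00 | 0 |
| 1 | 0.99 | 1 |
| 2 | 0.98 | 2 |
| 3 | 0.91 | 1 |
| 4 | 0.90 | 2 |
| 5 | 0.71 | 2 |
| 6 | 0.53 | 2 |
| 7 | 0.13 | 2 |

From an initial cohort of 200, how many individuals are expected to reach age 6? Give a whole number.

106

Expected survivors = N0 · l_6 = 200 × 0.53 = 106 → 106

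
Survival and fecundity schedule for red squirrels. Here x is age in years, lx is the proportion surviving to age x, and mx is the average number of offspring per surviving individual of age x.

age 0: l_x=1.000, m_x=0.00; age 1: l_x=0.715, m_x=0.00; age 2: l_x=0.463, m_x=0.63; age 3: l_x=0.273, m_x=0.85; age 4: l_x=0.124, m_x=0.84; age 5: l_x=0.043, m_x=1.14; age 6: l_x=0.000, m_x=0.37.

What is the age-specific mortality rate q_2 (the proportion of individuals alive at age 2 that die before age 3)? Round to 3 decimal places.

0.410

q_2 = (l_2 − l_3) / l_2 = (0.463 − 0.273) / 0.463
     = 0.19 / 0.463 = 0.410367… → 0.410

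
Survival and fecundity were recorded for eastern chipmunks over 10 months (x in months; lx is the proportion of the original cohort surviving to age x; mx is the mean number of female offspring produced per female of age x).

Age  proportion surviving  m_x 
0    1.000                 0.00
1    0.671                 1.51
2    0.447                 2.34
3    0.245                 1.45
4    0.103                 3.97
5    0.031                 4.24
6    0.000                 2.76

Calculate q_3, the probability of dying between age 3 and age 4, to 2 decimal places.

q_3 = (l_3 − l_4) / l_3 = (0.245 − 0.103) / 0.245
     = 0.142 / 0.245 = 0.579592… → 0.58

0.58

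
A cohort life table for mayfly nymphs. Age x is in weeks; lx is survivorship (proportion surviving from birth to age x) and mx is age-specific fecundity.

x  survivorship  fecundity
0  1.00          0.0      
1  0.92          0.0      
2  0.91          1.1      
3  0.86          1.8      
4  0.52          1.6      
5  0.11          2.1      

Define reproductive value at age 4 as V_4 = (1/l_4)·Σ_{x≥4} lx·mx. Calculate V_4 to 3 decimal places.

2.044

lx·mx for x ≥ 4: 0.832, 0.231 → sum = 1.063
V_4 = 1.063 / l_4 = 1.063 / 0.52 = 2.044231… → 2.044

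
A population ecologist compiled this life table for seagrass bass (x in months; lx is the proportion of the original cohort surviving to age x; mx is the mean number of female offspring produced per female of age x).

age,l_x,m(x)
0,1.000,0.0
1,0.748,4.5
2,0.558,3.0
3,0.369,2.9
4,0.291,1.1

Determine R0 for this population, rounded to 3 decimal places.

6.430

lx·mx by age: 0, 3.366, 1.674, 1.0701, 0.3201
R0 = Σ lx·mx = 6.4302 → 6.430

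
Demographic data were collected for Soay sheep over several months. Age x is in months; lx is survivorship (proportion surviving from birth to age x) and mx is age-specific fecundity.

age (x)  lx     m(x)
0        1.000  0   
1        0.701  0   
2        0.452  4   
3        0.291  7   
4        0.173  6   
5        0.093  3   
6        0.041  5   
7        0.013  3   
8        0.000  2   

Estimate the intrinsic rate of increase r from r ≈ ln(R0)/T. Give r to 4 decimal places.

0.5438

R0 = Σ lx·mx = 0 + 0 + 1.808 + 2.037 + 1.038 + 0.279 + 0.205 + 0.039 + 0 = 5.406
Σ x·lx·mx = 16.777; T = 16.777/5.406 = 3.1034…
r ≈ ln(R0)/T = ln(5.406)/3.1034… = 0.543761… → 0.5438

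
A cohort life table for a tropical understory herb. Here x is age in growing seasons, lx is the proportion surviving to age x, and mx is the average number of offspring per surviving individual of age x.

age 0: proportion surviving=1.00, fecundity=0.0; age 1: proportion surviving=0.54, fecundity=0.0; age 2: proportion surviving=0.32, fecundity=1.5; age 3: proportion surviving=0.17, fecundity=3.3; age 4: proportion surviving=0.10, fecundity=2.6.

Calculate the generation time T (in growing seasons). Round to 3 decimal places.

lx·mx: 0, 0, 0.48, 0.561, 0.26 → R0 = 1.301
x·lx·mx: 0, 0, 0.96, 1.683, 1.04 → Σ = 3.683
T = 3.683 / 1.301 = 2.830899… → 2.831

2.831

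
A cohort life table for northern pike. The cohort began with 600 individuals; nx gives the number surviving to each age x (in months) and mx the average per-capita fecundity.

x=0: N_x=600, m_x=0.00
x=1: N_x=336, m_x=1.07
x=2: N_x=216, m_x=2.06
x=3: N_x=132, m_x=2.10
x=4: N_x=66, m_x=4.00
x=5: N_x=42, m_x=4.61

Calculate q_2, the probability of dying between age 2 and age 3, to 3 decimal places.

lx = nx/n0 = nx/600: 1, 0.56, 0.36, 0.22, 0.11, 0.07
q_2 = (l_2 − l_3) / l_2 = (0.36 − 0.22) / 0.36
     = 0.14 / 0.36 = 0.388889… → 0.389

0.389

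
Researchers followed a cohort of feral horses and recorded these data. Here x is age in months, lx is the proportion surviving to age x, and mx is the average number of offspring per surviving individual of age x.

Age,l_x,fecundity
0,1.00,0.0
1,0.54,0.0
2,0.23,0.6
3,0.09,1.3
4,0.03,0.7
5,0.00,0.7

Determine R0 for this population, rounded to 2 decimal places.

0.28

lx·mx by age: 0, 0, 0.138, 0.117, 0.021, 0
R0 = Σ lx·mx = 0.276 → 0.28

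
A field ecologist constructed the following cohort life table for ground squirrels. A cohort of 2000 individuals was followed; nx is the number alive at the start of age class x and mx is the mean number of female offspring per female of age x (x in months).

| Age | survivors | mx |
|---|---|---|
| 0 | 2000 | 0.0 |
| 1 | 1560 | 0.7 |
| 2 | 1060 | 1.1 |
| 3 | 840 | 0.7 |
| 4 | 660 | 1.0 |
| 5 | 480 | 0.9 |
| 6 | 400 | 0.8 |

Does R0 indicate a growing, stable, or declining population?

growing

lx = nx/n0 = nx/2000: 1, 0.78, 0.53, 0.42, 0.33, 0.24, 0.2
R0 = Σ lx·mx = 0 + 0.546 + 0.583 + 0.294 + 0.33 + 0.216 + 0.16 = 2.129
R0 > 1, so the population is growing.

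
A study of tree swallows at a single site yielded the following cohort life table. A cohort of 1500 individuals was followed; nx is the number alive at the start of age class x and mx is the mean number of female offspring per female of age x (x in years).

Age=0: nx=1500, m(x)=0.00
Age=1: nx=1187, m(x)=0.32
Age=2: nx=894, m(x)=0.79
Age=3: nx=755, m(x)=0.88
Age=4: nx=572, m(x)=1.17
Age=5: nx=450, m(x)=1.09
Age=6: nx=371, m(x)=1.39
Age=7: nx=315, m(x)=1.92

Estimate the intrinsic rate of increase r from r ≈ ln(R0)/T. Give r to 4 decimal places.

lx = nx/n0 = nx/1500: 1, 0.79133…, 0.596, 0.50333…, 0.38133…, 0.3, 0.24733…, 0.21
R0 = Σ lx·mx = 0 + 0.25323… + 0.47084 + 0.44293… + 0.44616… + 0.327 + 0.34379… + 0.4032 = 2.687153…
Σ x·lx·mx = 10.828507…; T = 10.828507…/2.687153… = 4.02973…
r ≈ ln(R0)/T = ln(2.687153…)/4.02973… = 0.245297… → 0.2453

0.2453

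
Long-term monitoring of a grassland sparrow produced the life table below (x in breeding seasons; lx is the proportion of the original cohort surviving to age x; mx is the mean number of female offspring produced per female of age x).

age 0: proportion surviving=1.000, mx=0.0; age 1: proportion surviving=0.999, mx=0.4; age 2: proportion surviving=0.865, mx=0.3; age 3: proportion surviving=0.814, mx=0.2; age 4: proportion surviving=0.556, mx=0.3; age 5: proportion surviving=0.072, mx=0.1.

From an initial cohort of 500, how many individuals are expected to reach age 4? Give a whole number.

Expected survivors = N0 · l_4 = 500 × 0.556 = 278 → 278

278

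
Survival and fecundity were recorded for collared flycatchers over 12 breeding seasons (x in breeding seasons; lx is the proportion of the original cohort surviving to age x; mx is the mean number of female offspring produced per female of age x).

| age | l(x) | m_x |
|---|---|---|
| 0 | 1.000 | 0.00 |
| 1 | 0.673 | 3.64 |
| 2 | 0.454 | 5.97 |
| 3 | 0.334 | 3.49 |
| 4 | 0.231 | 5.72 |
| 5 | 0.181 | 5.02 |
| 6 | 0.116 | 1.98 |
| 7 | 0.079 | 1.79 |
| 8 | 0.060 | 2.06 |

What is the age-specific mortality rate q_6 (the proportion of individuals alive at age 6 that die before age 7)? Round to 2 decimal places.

0.32

q_6 = (l_6 − l_7) / l_6 = (0.116 − 0.079) / 0.116
     = 0.037 / 0.116 = 0.318966… → 0.32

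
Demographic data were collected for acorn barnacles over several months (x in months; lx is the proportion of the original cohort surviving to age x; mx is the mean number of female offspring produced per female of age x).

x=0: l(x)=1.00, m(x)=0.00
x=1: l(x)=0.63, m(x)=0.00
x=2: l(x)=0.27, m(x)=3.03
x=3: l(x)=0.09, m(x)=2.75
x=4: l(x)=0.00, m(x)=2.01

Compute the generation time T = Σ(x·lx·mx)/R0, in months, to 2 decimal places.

lx·mx: 0, 0, 0.8181, 0.2475, 0 → R0 = 1.0656
x·lx·mx: 0, 0, 1.6362, 0.7425, 0 → Σ = 2.3787
T = 2.3787 / 1.0656 = 2.232264… → 2.23

2.23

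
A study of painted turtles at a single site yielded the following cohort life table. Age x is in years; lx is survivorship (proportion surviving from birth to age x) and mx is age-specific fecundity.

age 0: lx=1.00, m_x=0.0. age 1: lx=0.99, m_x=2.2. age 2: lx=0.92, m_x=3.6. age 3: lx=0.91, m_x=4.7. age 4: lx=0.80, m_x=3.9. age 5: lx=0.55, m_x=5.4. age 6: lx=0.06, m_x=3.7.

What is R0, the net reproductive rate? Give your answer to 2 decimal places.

lx·mx by age: 0, 2.178, 3.312, 4.277, 3.12, 2.97, 0.222
R0 = Σ lx·mx = 16.079 → 16.08

16.08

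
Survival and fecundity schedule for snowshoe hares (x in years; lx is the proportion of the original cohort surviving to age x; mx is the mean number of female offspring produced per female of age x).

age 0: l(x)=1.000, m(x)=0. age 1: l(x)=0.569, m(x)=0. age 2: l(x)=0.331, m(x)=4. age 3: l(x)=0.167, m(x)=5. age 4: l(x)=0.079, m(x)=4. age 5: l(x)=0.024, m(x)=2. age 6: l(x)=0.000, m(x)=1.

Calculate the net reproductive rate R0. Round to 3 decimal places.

2.523

lx·mx by age: 0, 0, 1.324, 0.835, 0.316, 0.048, 0
R0 = Σ lx·mx = 2.523 → 2.523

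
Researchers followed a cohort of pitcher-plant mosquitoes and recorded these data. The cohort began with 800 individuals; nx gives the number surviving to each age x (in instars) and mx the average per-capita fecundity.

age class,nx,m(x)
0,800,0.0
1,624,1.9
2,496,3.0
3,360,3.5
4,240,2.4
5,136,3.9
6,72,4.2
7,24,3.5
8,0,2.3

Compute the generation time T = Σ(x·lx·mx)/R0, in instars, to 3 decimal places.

2.820

lx = nx/n0 = nx/800: 1, 0.78, 0.62, 0.45, 0.3, 0.17, 0.09, 0.03, 0
lx·mx: 0, 1.482, 1.86, 1.575, 0.72, 0.663, 0.378, 0.105, 0 → R0 = 6.783
x·lx·mx: 0, 1.482, 3.72, 4.725, 2.88, 3.315, 2.268, 0.735, 0 → Σ = 19.125
T = 19.125 / 6.783 = 2.819549… → 2.820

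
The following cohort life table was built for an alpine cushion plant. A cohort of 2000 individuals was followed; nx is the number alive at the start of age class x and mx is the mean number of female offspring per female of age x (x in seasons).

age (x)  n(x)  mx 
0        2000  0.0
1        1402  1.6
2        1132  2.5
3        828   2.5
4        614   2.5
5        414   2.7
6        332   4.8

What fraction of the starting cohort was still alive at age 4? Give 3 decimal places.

0.307

l_4 = n_4/n_0 = 614/2000 = 0.307 → 0.307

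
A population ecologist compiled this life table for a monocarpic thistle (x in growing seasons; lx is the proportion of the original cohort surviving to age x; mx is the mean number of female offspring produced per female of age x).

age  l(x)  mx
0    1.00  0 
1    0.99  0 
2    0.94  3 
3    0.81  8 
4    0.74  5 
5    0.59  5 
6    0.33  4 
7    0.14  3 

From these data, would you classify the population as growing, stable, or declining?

R0 = Σ lx·mx = 0 + 0 + 2.82 + 6.48 + 3.7 + 2.95 + 1.32 + 0.42 = 17.69
R0 > 1, so the population is growing.

growing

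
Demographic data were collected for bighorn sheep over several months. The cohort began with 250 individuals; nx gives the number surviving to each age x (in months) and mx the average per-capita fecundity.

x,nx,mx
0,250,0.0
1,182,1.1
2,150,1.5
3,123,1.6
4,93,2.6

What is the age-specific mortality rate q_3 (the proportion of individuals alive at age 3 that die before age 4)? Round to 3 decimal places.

lx = nx/n0 = nx/250: 1, 0.728, 0.6, 0.492, 0.372
q_3 = (l_3 − l_4) / l_3 = (0.492 − 0.372) / 0.492
     = 0.12 / 0.492 = 0.243902… → 0.244

0.244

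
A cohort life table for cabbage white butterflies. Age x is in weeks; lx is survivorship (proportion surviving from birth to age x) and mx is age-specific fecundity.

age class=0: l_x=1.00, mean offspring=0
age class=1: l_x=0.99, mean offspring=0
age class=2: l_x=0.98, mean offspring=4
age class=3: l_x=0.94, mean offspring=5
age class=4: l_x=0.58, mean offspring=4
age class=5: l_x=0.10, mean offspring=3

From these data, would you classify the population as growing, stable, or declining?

growing

R0 = Σ lx·mx = 0 + 0 + 3.92 + 4.7 + 2.32 + 0.3 = 11.24
R0 > 1, so the population is growing.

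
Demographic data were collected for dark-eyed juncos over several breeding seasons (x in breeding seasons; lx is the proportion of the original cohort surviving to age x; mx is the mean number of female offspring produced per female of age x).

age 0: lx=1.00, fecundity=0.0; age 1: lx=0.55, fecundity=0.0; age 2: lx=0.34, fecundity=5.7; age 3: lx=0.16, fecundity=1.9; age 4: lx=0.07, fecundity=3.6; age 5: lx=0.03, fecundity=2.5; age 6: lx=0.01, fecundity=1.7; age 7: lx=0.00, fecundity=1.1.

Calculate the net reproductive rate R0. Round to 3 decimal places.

2.586

lx·mx by age: 0, 0, 1.938, 0.304, 0.252, 0.075, 0.017, 0
R0 = Σ lx·mx = 2.586 → 2.586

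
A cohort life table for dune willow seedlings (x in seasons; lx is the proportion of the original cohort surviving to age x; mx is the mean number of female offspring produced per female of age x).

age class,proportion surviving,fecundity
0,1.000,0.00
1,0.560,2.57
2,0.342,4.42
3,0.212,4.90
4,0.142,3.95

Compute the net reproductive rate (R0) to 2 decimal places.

4.55

lx·mx by age: 0, 1.4392, 1.51164, 1.0388, 0.5609
R0 = Σ lx·mx = 4.55054 → 4.55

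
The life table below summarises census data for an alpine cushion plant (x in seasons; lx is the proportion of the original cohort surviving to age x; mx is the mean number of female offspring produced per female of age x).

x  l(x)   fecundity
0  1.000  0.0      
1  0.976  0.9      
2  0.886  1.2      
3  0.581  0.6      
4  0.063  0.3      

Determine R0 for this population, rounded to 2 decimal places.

lx·mx by age: 0, 0.8784, 1.0632, 0.3486, 0.0189
R0 = Σ lx·mx = 2.3091 → 2.31

2.31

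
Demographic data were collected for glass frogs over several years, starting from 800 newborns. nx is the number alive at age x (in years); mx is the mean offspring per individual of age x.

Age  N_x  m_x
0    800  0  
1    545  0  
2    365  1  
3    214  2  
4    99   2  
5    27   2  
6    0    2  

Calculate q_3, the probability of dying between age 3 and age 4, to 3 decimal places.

lx = nx/n0 = nx/800: 1, 0.68125, 0.45625, 0.2675, 0.12375, 0.03375, 0
q_3 = (l_3 − l_4) / l_3 = (0.2675 − 0.12375) / 0.2675
     = 0.14375 / 0.2675 = 0.537383… → 0.537

0.537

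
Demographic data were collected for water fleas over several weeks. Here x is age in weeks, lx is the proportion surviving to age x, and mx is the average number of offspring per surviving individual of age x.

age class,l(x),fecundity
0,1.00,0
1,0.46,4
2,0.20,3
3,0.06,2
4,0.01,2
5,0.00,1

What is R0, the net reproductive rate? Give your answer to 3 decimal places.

2.580

lx·mx by age: 0, 1.84, 0.6, 0.12, 0.02, 0
R0 = Σ lx·mx = 2.58 → 2.580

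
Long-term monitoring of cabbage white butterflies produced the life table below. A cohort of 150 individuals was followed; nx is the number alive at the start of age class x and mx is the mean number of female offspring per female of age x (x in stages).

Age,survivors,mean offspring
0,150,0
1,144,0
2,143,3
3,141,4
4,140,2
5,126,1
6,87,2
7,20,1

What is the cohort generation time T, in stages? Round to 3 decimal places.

lx = nx/n0 = nx/150: 1, 0.96, 0.95333…, 0.94, 0.93333…, 0.84, 0.58, 0.13333…
lx·mx: 0, 0, 2.86…, 3.76, 1.866667…, 0.84, 1.16, 0.133333… → R0 = 10.62…
x·lx·mx: 0, 0, 5.72…, 11.28, 7.466667…, 4.2, 6.96, 0.933333… → Σ = 36.56…
T = 36.56… / 10.62… = 3.442561… → 3.443

3.443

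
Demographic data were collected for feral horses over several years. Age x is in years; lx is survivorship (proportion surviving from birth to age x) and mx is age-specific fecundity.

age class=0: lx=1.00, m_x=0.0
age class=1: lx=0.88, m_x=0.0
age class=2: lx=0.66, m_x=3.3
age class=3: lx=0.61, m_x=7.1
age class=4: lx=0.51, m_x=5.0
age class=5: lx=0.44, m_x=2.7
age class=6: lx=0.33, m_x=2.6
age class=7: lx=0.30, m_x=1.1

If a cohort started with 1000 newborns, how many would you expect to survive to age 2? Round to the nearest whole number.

660

Expected survivors = N0 · l_2 = 1000 × 0.66 = 660 → 660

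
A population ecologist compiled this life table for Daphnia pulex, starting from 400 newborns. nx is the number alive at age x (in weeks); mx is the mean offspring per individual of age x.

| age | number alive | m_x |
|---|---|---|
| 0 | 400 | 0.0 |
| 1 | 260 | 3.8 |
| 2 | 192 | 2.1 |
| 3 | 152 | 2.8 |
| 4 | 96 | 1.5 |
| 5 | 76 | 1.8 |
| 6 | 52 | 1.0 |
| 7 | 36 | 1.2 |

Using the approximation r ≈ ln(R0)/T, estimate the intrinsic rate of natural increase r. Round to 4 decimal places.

lx = nx/n0 = nx/400: 1, 0.65, 0.48, 0.38, 0.24, 0.19, 0.13, 0.09
R0 = Σ lx·mx = 0 + 2.47 + 1.008 + 1.064 + 0.36 + 0.342 + 0.13 + 0.108 = 5.482
Σ x·lx·mx = 12.364; T = 12.364/5.482 = 2.25538…
r ≈ ln(R0)/T = ln(5.482)/2.25538… = 0.754405… → 0.7544

0.7544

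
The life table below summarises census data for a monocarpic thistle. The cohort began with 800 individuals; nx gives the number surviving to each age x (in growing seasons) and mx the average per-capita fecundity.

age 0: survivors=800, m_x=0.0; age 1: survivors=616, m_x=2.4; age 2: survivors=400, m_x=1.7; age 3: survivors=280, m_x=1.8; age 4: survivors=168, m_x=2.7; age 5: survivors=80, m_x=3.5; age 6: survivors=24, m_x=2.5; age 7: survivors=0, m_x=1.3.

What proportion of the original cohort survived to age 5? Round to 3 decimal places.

0.100

l_5 = n_5/n_0 = 80/800 = 0.1 → 0.100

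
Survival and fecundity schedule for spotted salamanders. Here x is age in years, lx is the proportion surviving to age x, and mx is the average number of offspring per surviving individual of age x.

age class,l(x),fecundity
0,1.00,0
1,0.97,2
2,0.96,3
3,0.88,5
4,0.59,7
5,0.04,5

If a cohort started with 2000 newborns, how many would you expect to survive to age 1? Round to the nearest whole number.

1940

Expected survivors = N0 · l_1 = 2000 × 0.97 = 1940 → 1940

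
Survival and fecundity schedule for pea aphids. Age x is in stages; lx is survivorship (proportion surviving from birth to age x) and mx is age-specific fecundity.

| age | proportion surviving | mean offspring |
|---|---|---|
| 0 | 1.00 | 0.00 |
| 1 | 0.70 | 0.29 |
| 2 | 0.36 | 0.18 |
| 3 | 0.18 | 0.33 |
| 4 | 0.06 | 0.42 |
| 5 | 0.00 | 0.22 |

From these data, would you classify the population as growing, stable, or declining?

R0 = Σ lx·mx = 0 + 0.203 + 0.0648 + 0.0594 + 0.0252 + 0 = 0.3524
R0 < 1, so the population is declining.

declining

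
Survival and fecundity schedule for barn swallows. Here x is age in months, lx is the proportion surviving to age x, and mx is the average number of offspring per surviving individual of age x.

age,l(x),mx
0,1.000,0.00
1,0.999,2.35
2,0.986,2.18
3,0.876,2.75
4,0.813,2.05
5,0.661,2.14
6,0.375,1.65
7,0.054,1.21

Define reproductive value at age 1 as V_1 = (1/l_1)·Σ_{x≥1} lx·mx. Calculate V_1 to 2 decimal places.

lx·mx for x ≥ 1: 2.34765, 2.14948, 2.409, 1.66665, 1.41454, 0.61875, 0.06534 → sum = 10.67141
V_1 = 10.67141 / l_1 = 10.67141 / 0.999 = 10.682092… → 10.68

10.68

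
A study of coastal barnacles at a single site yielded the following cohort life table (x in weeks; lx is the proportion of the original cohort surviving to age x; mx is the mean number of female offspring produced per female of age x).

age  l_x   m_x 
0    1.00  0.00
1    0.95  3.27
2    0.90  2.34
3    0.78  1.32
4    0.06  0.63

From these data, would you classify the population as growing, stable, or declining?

R0 = Σ lx·mx = 0 + 3.1065 + 2.106 + 1.0296 + 0.0378 = 6.2799
R0 > 1, so the population is growing.

growing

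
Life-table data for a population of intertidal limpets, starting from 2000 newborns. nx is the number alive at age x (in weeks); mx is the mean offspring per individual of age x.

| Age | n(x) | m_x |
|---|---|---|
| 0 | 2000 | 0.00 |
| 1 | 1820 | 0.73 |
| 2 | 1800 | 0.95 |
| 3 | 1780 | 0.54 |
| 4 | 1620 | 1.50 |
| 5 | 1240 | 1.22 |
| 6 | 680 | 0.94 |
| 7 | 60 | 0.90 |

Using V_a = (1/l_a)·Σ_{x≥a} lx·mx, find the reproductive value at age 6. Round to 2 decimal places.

1.02

lx = nx/n0 = nx/2000: 1, 0.91, 0.9, 0.89, 0.81, 0.62, 0.34, 0.03
lx·mx for x ≥ 6: 0.3196, 0.027 → sum = 0.3466
V_6 = 0.3466 / l_6 = 0.3466 / 0.34 = 1.019412… → 1.02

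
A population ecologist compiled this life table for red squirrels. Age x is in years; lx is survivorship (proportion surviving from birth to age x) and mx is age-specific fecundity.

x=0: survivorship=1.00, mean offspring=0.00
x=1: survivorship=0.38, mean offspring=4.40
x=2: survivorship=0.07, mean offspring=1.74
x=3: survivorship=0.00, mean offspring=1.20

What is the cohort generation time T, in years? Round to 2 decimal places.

1.07

lx·mx: 0, 1.672, 0.1218, 0 → R0 = 1.7938
x·lx·mx: 0, 1.672, 0.2436, 0 → Σ = 1.9156
T = 1.9156 / 1.7938 = 1.067901… → 1.07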